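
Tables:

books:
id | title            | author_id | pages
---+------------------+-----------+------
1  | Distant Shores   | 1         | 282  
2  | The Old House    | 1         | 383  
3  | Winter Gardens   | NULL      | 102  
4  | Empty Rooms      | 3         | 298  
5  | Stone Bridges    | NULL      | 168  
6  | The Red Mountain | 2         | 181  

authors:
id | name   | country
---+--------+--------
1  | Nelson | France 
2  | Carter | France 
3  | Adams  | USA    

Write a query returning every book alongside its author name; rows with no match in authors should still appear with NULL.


LEFT JOIN keeps every row from books (the left table); where author_id has no match in authors, the author columns become NULL. Walk through each book:
  - book 1 (Distant Shores): author_id=1 -> matches Nelson
  - book 2 (The Old House): author_id=1 -> matches Nelson
  - book 3 (Winter Gardens): author_id=NULL, no match -> kept with NULL
  - book 4 (Empty Rooms): author_id=3 -> matches Adams
  - book 5 (Stone Bridges): author_id=NULL, no match -> kept with NULL
  - book 6 (The Red Mountain): author_id=2 -> matches Carter
All 6 rows appear; 2 have NULL author.

SQL:
SELECT a.title, b.name AS author
FROM books a
LEFT JOIN authors b ON a.author_id = b.id

Result:
title            | author
-----------------+-------
Distant Shores   | Nelson
The Old House    | Nelson
Winter Gardens   | NULL  
Empty Rooms      | Adams 
Stone Bridges    | NULL  
The Red Mountain | Carter


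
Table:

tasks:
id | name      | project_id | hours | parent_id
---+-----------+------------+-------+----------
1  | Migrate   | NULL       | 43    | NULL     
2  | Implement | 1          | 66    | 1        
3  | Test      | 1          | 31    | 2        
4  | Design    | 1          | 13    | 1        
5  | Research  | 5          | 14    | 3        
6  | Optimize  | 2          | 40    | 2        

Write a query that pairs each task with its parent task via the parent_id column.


This is a self-join: tasks is joined to a second copy of itself, matching each row's parent_id to another row's id. Use LEFT JOIN so rows with parent_id=NULL are kept.
  - task 1 (Migrate): parent_id=NULL -> NULL
  - task 2 (Implement): parent_id=1 -> Migrate
  - task 3 (Test): parent_id=2 -> Implement
  - task 4 (Design): parent_id=1 -> Migrate
  - task 5 (Research): parent_id=3 -> Test
  - task 6 (Optimize): parent_id=2 -> Implement

SQL:
SELECT a.name AS item, b.name AS parent
FROM tasks a
LEFT JOIN tasks b ON a.parent_id = b.id

Result:
item      | parent   
----------+----------
Migrate   | NULL     
Implement | Migrate  
Test      | Implement
Design    | Migrate  
Research  | Test     
Optimize  | Implement


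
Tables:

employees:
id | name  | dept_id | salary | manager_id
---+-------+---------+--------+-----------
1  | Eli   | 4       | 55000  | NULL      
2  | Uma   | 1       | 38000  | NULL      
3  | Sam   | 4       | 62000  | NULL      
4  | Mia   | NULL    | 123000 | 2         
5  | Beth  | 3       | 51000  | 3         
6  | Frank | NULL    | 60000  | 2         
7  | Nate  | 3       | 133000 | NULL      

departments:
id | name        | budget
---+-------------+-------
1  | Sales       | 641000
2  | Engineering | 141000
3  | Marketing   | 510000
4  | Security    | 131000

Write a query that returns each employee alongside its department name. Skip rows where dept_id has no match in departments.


INNER JOIN keeps only employees rows whose dept_id matches an id in departments. Walk through each employee:
  - employee 1 (Eli): dept_id=4 -> matches Security
  - employee 2 (Uma): dept_id=1 -> matches Sales
  - employee 3 (Sam): dept_id=4 -> matches Security
  - employee 4 (Mia): dept_id=NULL, no match -> dropped
  - employee 5 (Beth): dept_id=3 -> matches Marketing
  - employee 6 (Frank): dept_id=NULL, no match -> dropped
  - employee 7 (Nate): dept_id=3 -> matches Marketing
So 2 of 7 rows are dropped.

SQL:
SELECT a.name, b.name AS department
FROM employees a
INNER JOIN departments b ON a.dept_id = b.id

Result:
name | department
-----+-----------
Eli  | Security  
Uma  | Sales     
Sam  | Security  
Beth | Marketing 
Nate | Marketing 


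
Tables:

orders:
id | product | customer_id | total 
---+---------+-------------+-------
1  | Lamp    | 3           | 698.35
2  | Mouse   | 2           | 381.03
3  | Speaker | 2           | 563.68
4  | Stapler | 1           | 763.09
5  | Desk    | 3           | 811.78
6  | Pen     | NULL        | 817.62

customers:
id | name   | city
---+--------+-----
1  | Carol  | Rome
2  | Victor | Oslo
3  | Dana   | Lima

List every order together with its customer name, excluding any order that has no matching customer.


INNER JOIN keeps only orders rows whose customer_id matches an id in customers. Walk through each order:
  - order 1 (Lamp): customer_id=3 -> matches Dana
  - order 2 (Mouse): customer_id=2 -> matches Victor
  - order 3 (Speaker): customer_id=2 -> matches Victor
  - order 4 (Stapler): customer_id=1 -> matches Carol
  - order 5 (Desk): customer_id=3 -> matches Dana
  - order 6 (Pen): customer_id=NULL, no match -> dropped
So 1 of 6 rows is dropped.

SQL:
SELECT a.product, b.name AS customer
FROM orders a
INNER JOIN customers b ON a.customer_id = b.id

Result:
product | customer
--------+---------
Lamp    | Dana    
Mouse   | Victor  
Speaker | Victor  
Stapler | Carol   
Desk    | Dana    


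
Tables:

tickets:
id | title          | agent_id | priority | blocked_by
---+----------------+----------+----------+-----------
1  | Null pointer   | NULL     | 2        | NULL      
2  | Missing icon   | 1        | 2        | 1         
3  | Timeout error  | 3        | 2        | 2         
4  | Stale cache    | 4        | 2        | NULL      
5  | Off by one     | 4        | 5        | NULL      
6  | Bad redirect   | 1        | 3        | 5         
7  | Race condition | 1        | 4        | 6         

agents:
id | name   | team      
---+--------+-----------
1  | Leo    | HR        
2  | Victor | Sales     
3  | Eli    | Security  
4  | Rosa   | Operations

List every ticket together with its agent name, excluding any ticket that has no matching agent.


INNER JOIN keeps only tickets rows whose agent_id matches an id in agents. Walk through each ticket:
  - ticket 1 (Null pointer): agent_id=NULL, no match -> dropped
  - ticket 2 (Missing icon): agent_id=1 -> matches Leo
  - ticket 3 (Timeout error): agent_id=3 -> matches Eli
  - ticket 4 (Stale cache): agent_id=4 -> matches Rosa
  - ticket 5 (Off by one): agent_id=4 -> matches Rosa
  - ticket 6 (Bad redirect): agent_id=1 -> matches Leo
  - ticket 7 (Race condition): agent_id=1 -> matches Leo
So 1 of 7 rows is dropped.

SQL:
SELECT a.title, b.name AS agent
FROM tickets a
INNER JOIN agents b ON a.agent_id = b.id

Result:
title          | agent
---------------+------
Missing icon   | Leo  
Timeout error  | Eli  
Stale cache    | Rosa 
Off by one     | Rosa 
Bad redirect   | Leo  
Race condition | Leo  


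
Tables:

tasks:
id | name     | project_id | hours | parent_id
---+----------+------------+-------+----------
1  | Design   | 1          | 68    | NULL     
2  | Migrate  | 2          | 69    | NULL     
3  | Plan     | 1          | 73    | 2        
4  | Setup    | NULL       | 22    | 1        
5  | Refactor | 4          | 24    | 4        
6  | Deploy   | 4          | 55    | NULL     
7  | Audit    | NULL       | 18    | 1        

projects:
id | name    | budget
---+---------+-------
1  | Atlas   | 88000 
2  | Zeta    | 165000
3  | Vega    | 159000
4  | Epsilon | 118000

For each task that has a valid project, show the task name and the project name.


INNER JOIN keeps only tasks rows whose project_id matches an id in projects. Walk through each task:
  - task 1 (Design): project_id=1 -> matches Atlas
  - task 2 (Migrate): project_id=2 -> matches Zeta
  - task 3 (Plan): project_id=1 -> matches Atlas
  - task 4 (Setup): project_id=NULL, no match -> dropped
  - task 5 (Refactor): project_id=4 -> matches Epsilon
  - task 6 (Deploy): project_id=4 -> matches Epsilon
  - task 7 (Audit): project_id=NULL, no match -> dropped
So 2 of 7 rows are dropped.

SQL:
SELECT a.name, b.name AS project
FROM tasks a
INNER JOIN projects b ON a.project_id = b.id

Result:
name     | project
---------+--------
Design   | Atlas  
Migrate  | Zeta   
Plan     | Atlas  
Refactor | Epsilon
Deploy   | Epsilon


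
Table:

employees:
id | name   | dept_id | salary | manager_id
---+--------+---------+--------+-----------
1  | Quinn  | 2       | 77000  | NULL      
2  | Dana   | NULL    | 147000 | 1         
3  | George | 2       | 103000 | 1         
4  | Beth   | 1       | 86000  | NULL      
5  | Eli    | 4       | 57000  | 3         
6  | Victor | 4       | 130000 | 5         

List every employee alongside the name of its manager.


This is a self-join: employees is joined to a second copy of itself, matching each row's manager_id to another row's id. Use LEFT JOIN so rows with manager_id=NULL are kept.
  - employee 1 (Quinn): manager_id=NULL -> NULL
  - employee 2 (Dana): manager_id=1 -> Quinn
  - employee 3 (George): manager_id=1 -> Quinn
  - employee 4 (Beth): manager_id=NULL -> NULL
  - employee 5 (Eli): manager_id=3 -> George
  - employee 6 (Victor): manager_id=5 -> Eli

SQL:
SELECT a.name AS item, b.name AS manager
FROM employees a
LEFT JOIN employees b ON a.manager_id = b.id

Result:
item   | manager
-------+--------
Quinn  | NULL   
Dana   | Quinn  
George | Quinn  
Beth   | NULL   
Eli    | George 
Victor | Eli    


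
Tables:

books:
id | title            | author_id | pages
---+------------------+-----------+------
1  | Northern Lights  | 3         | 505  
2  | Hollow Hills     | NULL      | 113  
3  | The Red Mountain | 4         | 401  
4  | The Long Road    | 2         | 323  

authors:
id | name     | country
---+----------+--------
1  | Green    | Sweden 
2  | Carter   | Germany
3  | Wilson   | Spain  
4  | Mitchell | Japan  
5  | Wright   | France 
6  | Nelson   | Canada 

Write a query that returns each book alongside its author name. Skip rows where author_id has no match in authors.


INNER JOIN keeps only books rows whose author_id matches an id in authors. Walk through each book:
  - book 1 (Northern Lights): author_id=3 -> matches Wilson
  - book 2 (Hollow Hills): author_id=NULL, no match -> dropped
  - book 3 (The Red Mountain): author_id=4 -> matches Mitchell
  - book 4 (The Long Road): author_id=2 -> matches Carter
So 1 of 4 rows is dropped.

SQL:
SELECT a.title, b.name AS author
FROM books a
INNER JOIN authors b ON a.author_id = b.id

Result:
title            | author  
-----------------+---------
Northern Lights  | Wilson  
The Red Mountain | Mitchell
The Long Road    | Carter  


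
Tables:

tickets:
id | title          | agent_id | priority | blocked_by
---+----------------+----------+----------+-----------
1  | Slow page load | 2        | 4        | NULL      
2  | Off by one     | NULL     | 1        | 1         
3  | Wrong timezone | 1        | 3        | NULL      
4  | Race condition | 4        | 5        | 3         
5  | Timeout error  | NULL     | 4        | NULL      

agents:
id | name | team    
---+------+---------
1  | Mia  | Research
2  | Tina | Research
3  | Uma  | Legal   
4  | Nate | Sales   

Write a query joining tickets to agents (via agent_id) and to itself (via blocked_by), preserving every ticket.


Two LEFT JOINs from the same base table tickets: one to agents via agent_id, one to tickets itself via blocked_by. Both are LEFT so every ticket is preserved.
Match against agents:
  - ticket 1 (Slow page load): agent_id=2 -> matches Tina
  - ticket 2 (Off by one): agent_id=NULL, no match -> kept with NULL
  - ticket 3 (Wrong timezone): agent_id=1 -> matches Mia
  - ticket 4 (Race condition): agent_id=4 -> matches Nate
  - ticket 5 (Timeout error): agent_id=NULL, no match -> kept with NULL
Match against tickets (self):
  - ticket 1 (Slow page load): blocked_by=NULL -> NULL
  - ticket 2 (Off by one): blocked_by=1 -> Slow page load
  - ticket 3 (Wrong timezone): blocked_by=NULL -> NULL
  - ticket 4 (Race condition): blocked_by=3 -> Wrong timezone
  - ticket 5 (Timeout error): blocked_by=NULL -> NULL

SQL:
SELECT a.title, b.name AS agent, c.title AS blocked_by
FROM tickets a
LEFT JOIN agents b ON a.agent_id = b.id
LEFT JOIN tickets c ON a.blocked_by = c.id

Result:
title          | agent | blocked_by    
---------------+-------+---------------
Slow page load | Tina  | NULL          
Off by one     | NULL  | Slow page load
Wrong timezone | Mia   | NULL          
Race condition | Nate  | Wrong timezone
Timeout error  | NULL  | NULL          


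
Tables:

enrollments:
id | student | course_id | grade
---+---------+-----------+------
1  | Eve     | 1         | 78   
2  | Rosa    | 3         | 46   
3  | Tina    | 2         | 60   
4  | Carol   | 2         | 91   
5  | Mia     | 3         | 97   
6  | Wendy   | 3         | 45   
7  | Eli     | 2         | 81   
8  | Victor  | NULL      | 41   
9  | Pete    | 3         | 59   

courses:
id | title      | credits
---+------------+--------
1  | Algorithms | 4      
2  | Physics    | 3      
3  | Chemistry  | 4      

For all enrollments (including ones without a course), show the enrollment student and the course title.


LEFT JOIN keeps every row from enrollments (the left table); where course_id has no match in courses, the course columns become NULL. Walk through each enrollment:
  - enrollment 1 (Eve): course_id=1 -> matches Algorithms
  - enrollment 2 (Rosa): course_id=3 -> matches Chemistry
  - enrollment 3 (Tina): course_id=2 -> matches Physics
  - enrollment 4 (Carol): course_id=2 -> matches Physics
  - enrollment 5 (Mia): course_id=3 -> matches Chemistry
  - enrollment 6 (Wendy): course_id=3 -> matches Chemistry
  - enrollment 7 (Eli): course_id=2 -> matches Physics
  - enrollment 8 (Victor): course_id=NULL, no match -> kept with NULL
  - enrollment 9 (Pete): course_id=3 -> matches Chemistry
All 9 rows appear; 1 has NULL course.

SQL:
SELECT a.student, b.title AS course
FROM enrollments a
LEFT JOIN courses b ON a.course_id = b.id

Result:
student | course    
--------+-----------
Eve     | Algorithms
Rosa    | Chemistry 
Tina    | Physics   
Carol   | Physics   
Mia     | Chemistry 
Wendy   | Chemistry 
Eli     | Physics   
Victor  | NULL      
Pete    | Chemistry 


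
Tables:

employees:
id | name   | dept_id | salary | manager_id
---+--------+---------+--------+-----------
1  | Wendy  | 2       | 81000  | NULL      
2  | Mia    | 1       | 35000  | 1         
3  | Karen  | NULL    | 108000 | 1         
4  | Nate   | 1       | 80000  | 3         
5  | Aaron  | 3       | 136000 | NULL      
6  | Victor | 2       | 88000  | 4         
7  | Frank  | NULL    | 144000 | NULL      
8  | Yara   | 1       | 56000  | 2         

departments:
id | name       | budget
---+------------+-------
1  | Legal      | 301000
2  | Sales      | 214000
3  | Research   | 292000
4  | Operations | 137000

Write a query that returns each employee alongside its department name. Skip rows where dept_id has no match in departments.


INNER JOIN keeps only employees rows whose dept_id matches an id in departments. Walk through each employee:
  - employee 1 (Wendy): dept_id=2 -> matches Sales
  - employee 2 (Mia): dept_id=1 -> matches Legal
  - employee 3 (Karen): dept_id=NULL, no match -> dropped
  - employee 4 (Nate): dept_id=1 -> matches Legal
  - employee 5 (Aaron): dept_id=3 -> matches Research
  - employee 6 (Victor): dept_id=2 -> matches Sales
  - employee 7 (Frank): dept_id=NULL, no match -> dropped
  - employee 8 (Yara): dept_id=1 -> matches Legal
So 2 of 8 rows are dropped.

SQL:
SELECT a.name, b.name AS department
FROM employees a
INNER JOIN departments b ON a.dept_id = b.id

Result:
name   | department
-------+-----------
Wendy  | Sales     
Mia    | Legal     
Nate   | Legal     
Aaron  | Research  
Victor | Sales     
Yara   | Legal     


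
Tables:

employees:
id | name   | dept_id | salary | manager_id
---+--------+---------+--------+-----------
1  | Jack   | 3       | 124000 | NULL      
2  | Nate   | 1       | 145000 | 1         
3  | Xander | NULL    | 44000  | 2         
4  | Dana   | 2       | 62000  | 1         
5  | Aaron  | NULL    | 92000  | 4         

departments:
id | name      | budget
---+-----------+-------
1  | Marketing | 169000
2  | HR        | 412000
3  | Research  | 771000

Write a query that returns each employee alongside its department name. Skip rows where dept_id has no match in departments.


INNER JOIN keeps only employees rows whose dept_id matches an id in departments. Walk through each employee:
  - employee 1 (Jack): dept_id=3 -> matches Research
  - employee 2 (Nate): dept_id=1 -> matches Marketing
  - employee 3 (Xander): dept_id=NULL, no match -> dropped
  - employee 4 (Dana): dept_id=2 -> matches HR
  - employee 5 (Aaron): dept_id=NULL, no match -> dropped
So 2 of 5 rows are dropped.

SQL:
SELECT a.name, b.name AS department
FROM employees a
INNER JOIN departments b ON a.dept_id = b.id

Result:
name | department
-----+-----------
Jack | Research  
Nate | Marketing 
Dana | HR        


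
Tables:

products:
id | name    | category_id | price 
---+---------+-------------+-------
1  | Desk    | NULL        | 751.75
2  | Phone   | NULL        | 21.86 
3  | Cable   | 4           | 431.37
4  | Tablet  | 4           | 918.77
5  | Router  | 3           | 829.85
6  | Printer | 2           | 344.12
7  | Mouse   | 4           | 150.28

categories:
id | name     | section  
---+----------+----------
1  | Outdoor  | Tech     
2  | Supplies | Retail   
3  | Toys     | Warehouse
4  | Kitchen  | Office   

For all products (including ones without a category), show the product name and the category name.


LEFT JOIN keeps every row from products (the left table); where category_id has no match in categories, the category columns become NULL. Walk through each product:
  - product 1 (Desk): category_id=NULL, no match -> kept with NULL
  - product 2 (Phone): category_id=NULL, no match -> kept with NULL
  - product 3 (Cable): category_id=4 -> matches Kitchen
  - product 4 (Tablet): category_id=4 -> matches Kitchen
  - product 5 (Router): category_id=3 -> matches Toys
  - product 6 (Printer): category_id=2 -> matches Supplies
  - product 7 (Mouse): category_id=4 -> matches Kitchen
All 7 rows appear; 2 have NULL category.

SQL:
SELECT a.name, b.name AS category
FROM products a
LEFT JOIN categories b ON a.category_id = b.id

Result:
name    | category
--------+---------
Desk    | NULL    
Phone   | NULL    
Cable   | Kitchen 
Tablet  | Kitchen 
Router  | Toys    
Printer | Supplies
Mouse   | Kitchen 


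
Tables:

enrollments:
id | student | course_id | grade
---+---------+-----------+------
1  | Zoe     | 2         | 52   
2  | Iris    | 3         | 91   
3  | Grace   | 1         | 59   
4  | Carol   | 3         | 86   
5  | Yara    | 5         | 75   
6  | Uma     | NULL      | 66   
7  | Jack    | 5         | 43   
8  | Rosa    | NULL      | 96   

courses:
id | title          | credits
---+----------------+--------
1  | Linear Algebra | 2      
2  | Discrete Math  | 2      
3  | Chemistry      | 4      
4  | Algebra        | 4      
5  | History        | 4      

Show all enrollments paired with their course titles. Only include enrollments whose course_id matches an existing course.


INNER JOIN keeps only enrollments rows whose course_id matches an id in courses. Walk through each enrollment:
  - enrollment 1 (Zoe): course_id=2 -> matches Discrete Math
  - enrollment 2 (Iris): course_id=3 -> matches Chemistry
  - enrollment 3 (Grace): course_id=1 -> matches Linear Algebra
  - enrollment 4 (Carol): course_id=3 -> matches Chemistry
  - enrollment 5 (Yara): course_id=5 -> matches History
  - enrollment 6 (Uma): course_id=NULL, no match -> dropped
  - enrollment 7 (Jack): course_id=5 -> matches History
  - enrollment 8 (Rosa): course_id=NULL, no match -> dropped
So 2 of 8 rows are dropped.

SQL:
SELECT a.student, b.title AS course
FROM enrollments a
INNER JOIN courses b ON a.course_id = b.id

Result:
student | course        
--------+---------------
Zoe     | Discrete Math 
Iris    | Chemistry     
Grace   | Linear Algebra
Carol   | Chemistry     
Yara    | History       
Jack    | History       


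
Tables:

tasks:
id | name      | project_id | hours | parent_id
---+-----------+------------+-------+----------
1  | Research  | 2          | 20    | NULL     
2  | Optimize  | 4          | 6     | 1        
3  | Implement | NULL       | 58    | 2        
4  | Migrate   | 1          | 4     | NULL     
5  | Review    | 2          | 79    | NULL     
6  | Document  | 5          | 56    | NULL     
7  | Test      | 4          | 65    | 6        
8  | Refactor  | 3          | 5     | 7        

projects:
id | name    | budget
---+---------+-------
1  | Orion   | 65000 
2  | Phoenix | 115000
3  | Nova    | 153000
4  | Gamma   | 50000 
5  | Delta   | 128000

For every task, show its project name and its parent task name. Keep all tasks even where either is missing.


Two LEFT JOINs from the same base table tasks: one to projects via project_id, one to tasks itself via parent_id. Both are LEFT so every task is preserved.
Match against projects:
  - task 1 (Research): project_id=2 -> matches Phoenix
  - task 2 (Optimize): project_id=4 -> matches Gamma
  - task 3 (Implement): project_id=NULL, no match -> kept with NULL
  - task 4 (Migrate): project_id=1 -> matches Orion
  - task 5 (Review): project_id=2 -> matches Phoenix
  - task 6 (Document): project_id=5 -> matches Delta
  - task 7 (Test): project_id=4 -> matches Gamma
  - task 8 (Refactor): project_id=3 -> matches Nova
Match against tasks (self):
  - task 1 (Research): parent_id=NULL -> NULL
  - task 2 (Optimize): parent_id=1 -> Research
  - task 3 (Implement): parent_id=2 -> Optimize
  - task 4 (Migrate): parent_id=NULL -> NULL
  - task 5 (Review): parent_id=NULL -> NULL
  - task 6 (Document): parent_id=NULL -> NULL
  - task 7 (Test): parent_id=6 -> Document
  - task 8 (Refactor): parent_id=7 -> Test

SQL:
SELECT a.name, b.name AS project, c.name AS parent
FROM tasks a
LEFT JOIN projects b ON a.project_id = b.id
LEFT JOIN tasks c ON a.parent_id = c.id

Result:
name      | project | parent  
----------+---------+---------
Research  | Phoenix | NULL    
Optimize  | Gamma   | Research
Implement | NULL    | Optimize
Migrate   | Orion   | NULL    
Review    | Phoenix | NULL    
Document  | Delta   | NULL    
Test      | Gamma   | Document
Refactor  | Nova    | Test    


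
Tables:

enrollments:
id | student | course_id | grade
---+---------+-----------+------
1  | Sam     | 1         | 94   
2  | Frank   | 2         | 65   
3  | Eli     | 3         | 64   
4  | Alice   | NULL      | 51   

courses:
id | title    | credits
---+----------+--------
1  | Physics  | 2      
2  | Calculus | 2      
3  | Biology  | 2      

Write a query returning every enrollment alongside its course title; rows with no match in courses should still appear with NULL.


LEFT JOIN keeps every row from enrollments (the left table); where course_id has no match in courses, the course columns become NULL. Walk through each enrollment:
  - enrollment 1 (Sam): course_id=1 -> matches Physics
  - enrollment 2 (Frank): course_id=2 -> matches Calculus
  - enrollment 3 (Eli): course_id=3 -> matches Biology
  - enrollment 4 (Alice): course_id=NULL, no match -> kept with NULL
All 4 rows appear; 1 has NULL course.

SQL:
SELECT a.student, b.title AS course
FROM enrollments a
LEFT JOIN courses b ON a.course_id = b.id

Result:
student | course  
--------+---------
Sam     | Physics 
Frank   | Calculus
Eli     | Biology 
Alice   | NULL    


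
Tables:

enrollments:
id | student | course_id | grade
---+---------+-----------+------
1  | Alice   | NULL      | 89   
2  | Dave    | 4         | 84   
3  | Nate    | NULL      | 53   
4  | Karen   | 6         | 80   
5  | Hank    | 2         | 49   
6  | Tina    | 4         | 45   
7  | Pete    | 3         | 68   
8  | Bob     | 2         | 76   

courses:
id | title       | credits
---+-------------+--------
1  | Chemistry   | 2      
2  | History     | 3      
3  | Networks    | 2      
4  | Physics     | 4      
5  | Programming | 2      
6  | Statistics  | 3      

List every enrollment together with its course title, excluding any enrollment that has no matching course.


INNER JOIN keeps only enrollments rows whose course_id matches an id in courses. Walk through each enrollment:
  - enrollment 1 (Alice): course_id=NULL, no match -> dropped
  - enrollment 2 (Dave): course_id=4 -> matches Physics
  - enrollment 3 (Nate): course_id=NULL, no match -> dropped
  - enrollment 4 (Karen): course_id=6 -> matches Statistics
  - enrollment 5 (Hank): course_id=2 -> matches History
  - enrollment 6 (Tina): course_id=4 -> matches Physics
  - enrollment 7 (Pete): course_id=3 -> matches Networks
  - enrollment 8 (Bob): course_id=2 -> matches History
So 2 of 8 rows are dropped.

SQL:
SELECT a.student, b.title AS course
FROM enrollments a
INNER JOIN courses b ON a.course_id = b.id

Result:
student | course    
--------+-----------
Dave    | Physics   
Karen   | Statistics
Hank    | History   
Tina    | Physics   
Pete    | Networks  
Bob     | History   


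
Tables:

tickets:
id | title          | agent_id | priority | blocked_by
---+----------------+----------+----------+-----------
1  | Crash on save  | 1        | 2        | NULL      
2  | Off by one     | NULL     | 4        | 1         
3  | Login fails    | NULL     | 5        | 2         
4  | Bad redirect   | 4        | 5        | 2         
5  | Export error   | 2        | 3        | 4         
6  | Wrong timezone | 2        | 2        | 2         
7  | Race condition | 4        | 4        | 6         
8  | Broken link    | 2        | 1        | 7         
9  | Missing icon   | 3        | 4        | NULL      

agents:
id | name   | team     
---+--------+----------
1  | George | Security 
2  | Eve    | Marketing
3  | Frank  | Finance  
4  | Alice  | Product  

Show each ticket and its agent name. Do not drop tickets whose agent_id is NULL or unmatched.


LEFT JOIN keeps every row from tickets (the left table); where agent_id has no match in agents, the agent columns become NULL. Walk through each ticket:
  - ticket 1 (Crash on save): agent_id=1 -> matches George
  - ticket 2 (Off by one): agent_id=NULL, no match -> kept with NULL
  - ticket 3 (Login fails): agent_id=NULL, no match -> kept with NULL
  - ticket 4 (Bad redirect): agent_id=4 -> matches Alice
  - ticket 5 (Export error): agent_id=2 -> matches Eve
  - ticket 6 (Wrong timezone): agent_id=2 -> matches Eve
  - ticket 7 (Race condition): agent_id=4 -> matches Alice
  - ticket 8 (Broken link): agent_id=2 -> matches Eve
  - ticket 9 (Missing icon): agent_id=3 -> matches Frank
All 9 rows appear; 2 have NULL agent.

SQL:
SELECT a.title, b.name AS agent
FROM tickets a
LEFT JOIN agents b ON a.agent_id = b.id

Result:
title          | agent 
---------------+-------
Crash on save  | George
Off by one     | NULL  
Login fails    | NULL  
Bad redirect   | Alice 
Export error   | Eve   
Wrong timezone | Eve   
Race condition | Alice 
Broken link    | Eve   
Missing icon   | Frank 


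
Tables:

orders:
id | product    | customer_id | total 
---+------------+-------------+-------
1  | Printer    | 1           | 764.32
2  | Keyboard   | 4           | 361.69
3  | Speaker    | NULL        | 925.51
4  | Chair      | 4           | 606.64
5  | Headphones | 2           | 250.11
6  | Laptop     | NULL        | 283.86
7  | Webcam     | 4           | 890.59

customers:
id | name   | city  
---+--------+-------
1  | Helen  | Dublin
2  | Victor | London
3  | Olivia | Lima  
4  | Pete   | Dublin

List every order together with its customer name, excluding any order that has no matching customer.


INNER JOIN keeps only orders rows whose customer_id matches an id in customers. Walk through each order:
  - order 1 (Printer): customer_id=1 -> matches Helen
  - order 2 (Keyboard): customer_id=4 -> matches Pete
  - order 3 (Speaker): customer_id=NULL, no match -> dropped
  - order 4 (Chair): customer_id=4 -> matches Pete
  - order 5 (Headphones): customer_id=2 -> matches Victor
  - order 6 (Laptop): customer_id=NULL, no match -> dropped
  - order 7 (Webcam): customer_id=4 -> matches Pete
So 2 of 7 rows are dropped.

SQL:
SELECT a.product, b.name AS customer
FROM orders a
INNER JOIN customers b ON a.customer_id = b.id

Result:
product    | customer
-----------+---------
Printer    | Helen   
Keyboard   | Pete    
Chair      | Pete    
Headphones | Victor  
Webcam     | Pete    


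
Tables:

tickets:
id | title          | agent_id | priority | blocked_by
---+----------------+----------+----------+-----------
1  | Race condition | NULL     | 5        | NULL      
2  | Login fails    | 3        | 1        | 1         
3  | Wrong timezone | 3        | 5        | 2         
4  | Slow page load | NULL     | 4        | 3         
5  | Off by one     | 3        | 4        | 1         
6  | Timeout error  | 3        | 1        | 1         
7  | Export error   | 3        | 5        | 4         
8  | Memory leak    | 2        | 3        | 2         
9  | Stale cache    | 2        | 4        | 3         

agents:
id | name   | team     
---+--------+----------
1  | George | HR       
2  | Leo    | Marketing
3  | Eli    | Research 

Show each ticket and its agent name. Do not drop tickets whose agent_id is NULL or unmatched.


LEFT JOIN keeps every row from tickets (the left table); where agent_id has no match in agents, the agent columns become NULL. Walk through each ticket:
  - ticket 1 (Race condition): agent_id=NULL, no match -> kept with NULL
  - ticket 2 (Login fails): agent_id=3 -> matches Eli
  - ticket 3 (Wrong timezone): agent_id=3 -> matches Eli
  - ticket 4 (Slow page load): agent_id=NULL, no match -> kept with NULL
  - ticket 5 (Off by one): agent_id=3 -> matches Eli
  - ticket 6 (Timeout error): agent_id=3 -> matches Eli
  - ticket 7 (Export error): agent_id=3 -> matches Eli
  - ticket 8 (Memory leak): agent_id=2 -> matches Leo
  - ticket 9 (Stale cache): agent_id=2 -> matches Leo
All 9 rows appear; 2 have NULL agent.

SQL:
SELECT a.title, b.name AS agent
FROM tickets a
LEFT JOIN agents b ON a.agent_id = b.id

Result:
title          | agent
---------------+------
Race condition | NULL 
Login fails    | Eli  
Wrong timezone | Eli  
Slow page load | NULL 
Off by one     | Eli  
Timeout error  | Eli  
Export error   | Eli  
Memory leak    | Leo  
Stale cache    | Leo  


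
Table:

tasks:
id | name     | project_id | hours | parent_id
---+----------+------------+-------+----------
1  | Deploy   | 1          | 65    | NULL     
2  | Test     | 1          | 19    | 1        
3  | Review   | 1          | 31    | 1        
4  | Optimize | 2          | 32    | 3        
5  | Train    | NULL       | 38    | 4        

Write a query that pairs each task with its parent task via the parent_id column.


This is a self-join: tasks is joined to a second copy of itself, matching each row's parent_id to another row's id. Use LEFT JOIN so rows with parent_id=NULL are kept.
  - task 1 (Deploy): parent_id=NULL -> NULL
  - task 2 (Test): parent_id=1 -> Deploy
  - task 3 (Review): parent_id=1 -> Deploy
  - task 4 (Optimize): parent_id=3 -> Review
  - task 5 (Train): parent_id=4 -> Optimize

SQL:
SELECT a.name AS item, b.name AS parent
FROM tasks a
LEFT JOIN tasks b ON a.parent_id = b.id

Result:
item     | parent  
---------+---------
Deploy   | NULL    
Test     | Deploy  
Review   | Deploy  
Optimize | Review  
Train    | Optimize


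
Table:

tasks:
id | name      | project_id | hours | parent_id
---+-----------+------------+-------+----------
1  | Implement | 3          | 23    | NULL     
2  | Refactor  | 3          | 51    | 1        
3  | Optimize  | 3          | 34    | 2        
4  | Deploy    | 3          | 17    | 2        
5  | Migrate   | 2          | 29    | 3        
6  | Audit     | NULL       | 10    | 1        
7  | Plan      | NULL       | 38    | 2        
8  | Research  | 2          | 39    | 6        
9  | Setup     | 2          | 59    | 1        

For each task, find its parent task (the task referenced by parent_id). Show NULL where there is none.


This is a self-join: tasks is joined to a second copy of itself, matching each row's parent_id to another row's id. Use LEFT JOIN so rows with parent_id=NULL are kept.
  - task 1 (Implement): parent_id=NULL -> NULL
  - task 2 (Refactor): parent_id=1 -> Implement
  - task 3 (Optimize): parent_id=2 -> Refactor
  - task 4 (Deploy): parent_id=2 -> Refactor
  - task 5 (Migrate): parent_id=3 -> Optimize
  - task 6 (Audit): parent_id=1 -> Implement
  - task 7 (Plan): parent_id=2 -> Refactor
  - task 8 (Research): parent_id=6 -> Audit
  - task 9 (Setup): parent_id=1 -> Implement

SQL:
SELECT a.name AS item, b.name AS parent
FROM tasks a
LEFT JOIN tasks b ON a.parent_id = b.id

Result:
item      | parent   
----------+----------
Implement | NULL     
Refactor  | Implement
Optimize  | Refactor 
Deploy    | Refactor 
Migrate   | Optimize 
Audit     | Implement
Plan      | Refactor 
Research  | Audit    
Setup     | Implement


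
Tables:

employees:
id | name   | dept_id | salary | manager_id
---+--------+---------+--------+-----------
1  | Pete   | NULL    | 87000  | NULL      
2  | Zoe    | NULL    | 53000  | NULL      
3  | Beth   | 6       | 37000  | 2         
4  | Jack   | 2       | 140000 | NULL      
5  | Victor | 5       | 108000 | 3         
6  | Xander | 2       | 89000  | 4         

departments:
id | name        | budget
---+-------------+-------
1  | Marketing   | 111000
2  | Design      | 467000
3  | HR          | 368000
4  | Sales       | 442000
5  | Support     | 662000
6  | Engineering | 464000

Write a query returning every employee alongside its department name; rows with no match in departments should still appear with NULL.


LEFT JOIN keeps every row from employees (the left table); where dept_id has no match in departments, the department columns become NULL. Walk through each employee:
  - employee 1 (Pete): dept_id=NULL, no match -> kept with NULL
  - employee 2 (Zoe): dept_id=NULL, no match -> kept with NULL
  - employee 3 (Beth): dept_id=6 -> matches Engineering
  - employee 4 (Jack): dept_id=2 -> matches Design
  - employee 5 (Victor): dept_id=5 -> matches Support
  - employee 6 (Xander): dept_id=2 -> matches Design
All 6 rows appear; 2 have NULL department.

SQL:
SELECT a.name, b.name AS department
FROM employees a
LEFT JOIN departments b ON a.dept_id = b.id

Result:
name   | department 
-------+------------
Pete   | NULL       
Zoe    | NULL       
Beth   | Engineering
Jack   | Design     
Victor | Support    
Xander | Design     


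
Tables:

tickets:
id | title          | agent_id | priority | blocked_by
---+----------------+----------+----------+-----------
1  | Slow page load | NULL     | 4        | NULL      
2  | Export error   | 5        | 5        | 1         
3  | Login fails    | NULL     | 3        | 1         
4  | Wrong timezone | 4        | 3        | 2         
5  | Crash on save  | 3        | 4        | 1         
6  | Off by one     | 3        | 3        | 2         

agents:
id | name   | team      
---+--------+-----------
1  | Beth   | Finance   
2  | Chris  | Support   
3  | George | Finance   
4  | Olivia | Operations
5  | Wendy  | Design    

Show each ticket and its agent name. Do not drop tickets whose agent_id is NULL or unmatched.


LEFT JOIN keeps every row from tickets (the left table); where agent_id has no match in agents, the agent columns become NULL. Walk through each ticket:
  - ticket 1 (Slow page load): agent_id=NULL, no match -> kept with NULL
  - ticket 2 (Export error): agent_id=5 -> matches Wendy
  - ticket 3 (Login fails): agent_id=NULL, no match -> kept with NULL
  - ticket 4 (Wrong timezone): agent_id=4 -> matches Olivia
  - ticket 5 (Crash on save): agent_id=3 -> matches George
  - ticket 6 (Off by one): agent_id=3 -> matches George
All 6 rows appear; 2 have NULL agent.

SQL:
SELECT a.title, b.name AS agent
FROM tickets a
LEFT JOIN agents b ON a.agent_id = b.id

Result:
title          | agent 
---------------+-------
Slow page load | NULL  
Export error   | Wendy 
Login fails    | NULL  
Wrong timezone | Olivia
Crash on save  | George
Off by one     | George


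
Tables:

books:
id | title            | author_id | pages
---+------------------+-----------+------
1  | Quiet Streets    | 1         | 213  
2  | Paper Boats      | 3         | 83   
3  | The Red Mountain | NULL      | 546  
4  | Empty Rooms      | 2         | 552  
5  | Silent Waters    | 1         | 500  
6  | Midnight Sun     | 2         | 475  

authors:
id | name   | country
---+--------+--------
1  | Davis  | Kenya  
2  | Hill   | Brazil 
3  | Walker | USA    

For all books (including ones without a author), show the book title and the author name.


LEFT JOIN keeps every row from books (the left table); where author_id has no match in authors, the author columns become NULL. Walk through each book:
  - book 1 (Quiet Streets): author_id=1 -> matches Davis
  - book 2 (Paper Boats): author_id=3 -> matches Walker
  - book 3 (The Red Mountain): author_id=NULL, no match -> kept with NULL
  - book 4 (Empty Rooms): author_id=2 -> matches Hill
  - book 5 (Silent Waters): author_id=1 -> matches Davis
  - book 6 (Midnight Sun): author_id=2 -> matches Hill
All 6 rows appear; 1 has NULL author.

SQL:
SELECT a.title, b.name AS author
FROM books a
LEFT JOIN authors b ON a.author_id = b.id

Result:
title            | author
-----------------+-------
Quiet Streets    | Davis 
Paper Boats      | Walker
The Red Mountain | NULL  
Empty Rooms      | Hill  
Silent Waters    | Davis 
Midnight Sun     | Hill  


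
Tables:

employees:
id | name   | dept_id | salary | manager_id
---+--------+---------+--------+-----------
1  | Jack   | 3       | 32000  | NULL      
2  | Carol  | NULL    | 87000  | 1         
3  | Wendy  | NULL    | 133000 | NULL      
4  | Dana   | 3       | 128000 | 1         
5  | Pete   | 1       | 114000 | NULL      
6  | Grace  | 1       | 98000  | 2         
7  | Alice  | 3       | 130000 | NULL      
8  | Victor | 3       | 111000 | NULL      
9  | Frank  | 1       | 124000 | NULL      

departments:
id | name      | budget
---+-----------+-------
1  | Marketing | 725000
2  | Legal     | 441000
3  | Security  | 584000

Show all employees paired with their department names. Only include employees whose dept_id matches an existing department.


INNER JOIN keeps only employees rows whose dept_id matches an id in departments. Walk through each employee:
  - employee 1 (Jack): dept_id=3 -> matches Security
  - employee 2 (Carol): dept_id=NULL, no match -> dropped
  - employee 3 (Wendy): dept_id=NULL, no match -> dropped
  - employee 4 (Dana): dept_id=3 -> matches Security
  - employee 5 (Pete): dept_id=1 -> matches Marketing
  - employee 6 (Grace): dept_id=1 -> matches Marketing
  - employee 7 (Alice): dept_id=3 -> matches Security
  - employee 8 (Victor): dept_id=3 -> matches Security
  - employee 9 (Frank): dept_id=1 -> matches Marketing
So 2 of 9 rows are dropped.

SQL:
SELECT a.name, b.name AS department
FROM employees a
INNER JOIN departments b ON a.dept_id = b.id

Result:
name   | department
-------+-----------
Jack   | Security  
Dana   | Security  
Pete   | Marketing 
Grace  | Marketing 
Alice  | Security  
Victor | Security  
Frank  | Marketing 


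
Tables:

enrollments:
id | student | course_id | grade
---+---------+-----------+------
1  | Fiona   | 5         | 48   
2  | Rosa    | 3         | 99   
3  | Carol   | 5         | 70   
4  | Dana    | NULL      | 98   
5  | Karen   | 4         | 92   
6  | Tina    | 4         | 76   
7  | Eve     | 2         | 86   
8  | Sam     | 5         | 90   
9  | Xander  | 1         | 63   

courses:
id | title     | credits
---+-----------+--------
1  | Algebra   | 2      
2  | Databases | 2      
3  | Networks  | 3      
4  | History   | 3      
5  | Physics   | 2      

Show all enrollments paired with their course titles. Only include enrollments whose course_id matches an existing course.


INNER JOIN keeps only enrollments rows whose course_id matches an id in courses. Walk through each enrollment:
  - enrollment 1 (Fiona): course_id=5 -> matches Physics
  - enrollment 2 (Rosa): course_id=3 -> matches Networks
  - enrollment 3 (Carol): course_id=5 -> matches Physics
  - enrollment 4 (Dana): course_id=NULL, no match -> dropped
  - enrollment 5 (Karen): course_id=4 -> matches History
  - enrollment 6 (Tina): course_id=4 -> matches History
  - enrollment 7 (Eve): course_id=2 -> matches Databases
  - enrollment 8 (Sam): course_id=5 -> matches Physics
  - enrollment 9 (Xander): course_id=1 -> matches Algebra
So 1 of 9 rows is dropped.

SQL:
SELECT a.student, b.title AS course
FROM enrollments a
INNER JOIN courses b ON a.course_id = b.id

Result:
student | course   
--------+----------
Fiona   | Physics  
Rosa    | Networks 
Carol   | Physics  
Karen   | History  
Tina    | History  
Eve     | Databases
Sam     | Physics  
Xander  | Algebra  
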